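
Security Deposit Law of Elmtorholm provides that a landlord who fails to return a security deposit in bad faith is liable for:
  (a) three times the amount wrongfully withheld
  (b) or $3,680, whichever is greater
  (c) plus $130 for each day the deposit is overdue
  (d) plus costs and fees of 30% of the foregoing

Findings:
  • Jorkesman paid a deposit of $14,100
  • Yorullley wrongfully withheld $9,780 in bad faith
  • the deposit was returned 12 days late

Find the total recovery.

Trebled: 3 × $9,780 = $29,340
Minimum $3,680: $29,340 meets the minimum, no increase.
Late-return penalty: 12 × $130 = $1,560
Damages plus late penalty: $29,340 + $1,560 = $30,900
Costs and fees: 30% of $30,900 = $9,270
Total recovery: $30,900 + $9,270 = $40,170

$40,170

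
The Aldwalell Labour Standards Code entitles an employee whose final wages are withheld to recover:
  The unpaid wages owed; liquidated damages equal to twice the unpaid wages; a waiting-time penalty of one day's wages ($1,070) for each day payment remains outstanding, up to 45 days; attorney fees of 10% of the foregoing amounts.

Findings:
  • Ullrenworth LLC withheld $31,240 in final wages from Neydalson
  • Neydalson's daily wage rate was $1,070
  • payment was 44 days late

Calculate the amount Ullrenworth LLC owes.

Doubled: 2 × $31,240 = $62,480
Penalty days: min(44, 45) = 44
Waiting-time penalty: 44 × $1,070 = $47,080
Subtotal: $31,240 + $62,480 + $47,080 = $140,800
Attorney fees: 10% of $140,800 = $14,080
Total award: $140,800 + $14,080 = $154,880

$154,880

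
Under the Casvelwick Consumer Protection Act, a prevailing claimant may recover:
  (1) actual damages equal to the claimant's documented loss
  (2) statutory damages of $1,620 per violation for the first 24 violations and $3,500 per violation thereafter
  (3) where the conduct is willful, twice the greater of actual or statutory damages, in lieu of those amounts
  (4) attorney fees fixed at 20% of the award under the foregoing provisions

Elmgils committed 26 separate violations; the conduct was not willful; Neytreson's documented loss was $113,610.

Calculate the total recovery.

$191,388

First 24 violations: 24 × $1,620 = $38,880
Remaining violations: (26 − 24) × $3,500 = $7,000
Statutory damages: $38,880 + $7,000 = $45,880
Conduct not willful: the in-lieu enhancement does not apply.
Actual plus statutory damages: $113,610 + $45,880 = $159,490
Attorney fees: 20% of $159,490 = $31,898
Total recovery: $159,490 + $31,898 = $191,388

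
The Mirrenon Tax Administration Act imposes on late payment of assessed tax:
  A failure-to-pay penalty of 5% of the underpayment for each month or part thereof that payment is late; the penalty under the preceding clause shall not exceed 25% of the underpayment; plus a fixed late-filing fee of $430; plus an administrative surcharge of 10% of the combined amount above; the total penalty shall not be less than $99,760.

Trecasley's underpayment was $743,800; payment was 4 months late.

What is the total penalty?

$164,109

Accrued rate: 5% × 4 = 20%, capped at 25% → 20%
Failure-to-pay penalty: 20% of $743,800 = $148,760
Penalty before surcharge: $148,760 + $430 = $149,190
Administrative surcharge: 10% of $149,190 = $14,919
Total penalty: $149,190 + $14,919 = $164,109
Minimum $99,760: $164,109 meets the minimum, no increase.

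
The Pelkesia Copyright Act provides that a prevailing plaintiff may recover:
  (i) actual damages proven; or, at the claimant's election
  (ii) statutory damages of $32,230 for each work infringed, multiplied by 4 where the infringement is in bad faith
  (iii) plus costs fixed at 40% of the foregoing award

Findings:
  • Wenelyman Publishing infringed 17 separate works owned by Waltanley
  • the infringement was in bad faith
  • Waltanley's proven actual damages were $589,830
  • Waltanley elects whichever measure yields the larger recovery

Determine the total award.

Statutory damages: 17 × $32,230 = $547,910
Multiplied by 4: 4 × $547,910 = $2,191,640
Greater of actual damages ($589,830) or enhanced statutory damages ($2,191,640): $2,191,640
Costs: 40% of $2,191,640 = $876,656
Award plus costs: $2,191,640 + $876,656 = $3,068,296

$3,068,296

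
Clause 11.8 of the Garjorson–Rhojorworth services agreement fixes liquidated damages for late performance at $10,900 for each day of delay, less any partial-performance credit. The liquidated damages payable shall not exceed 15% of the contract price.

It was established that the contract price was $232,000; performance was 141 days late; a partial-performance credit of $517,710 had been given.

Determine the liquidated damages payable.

Per-day damages: 141 × $10,900 = $1,536,900
Less partial-performance credit: $1,536,900 − $517,710 = $1,019,190
Cap: 15% of $232,000 = $34,800
Cap at $34,800: $1,019,190 exceeds the cap → $34,800

$34,800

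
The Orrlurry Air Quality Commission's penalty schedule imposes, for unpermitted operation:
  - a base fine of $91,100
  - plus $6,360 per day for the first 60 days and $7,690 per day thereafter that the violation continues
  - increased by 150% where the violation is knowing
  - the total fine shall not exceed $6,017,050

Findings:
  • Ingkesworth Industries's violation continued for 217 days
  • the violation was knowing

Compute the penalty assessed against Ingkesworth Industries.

$4,200,075

First 60 days: 60 × $6,360 = $381,600
Remaining days: (217 − 60) × $7,690 = $1,207,330
Per-day component: $381,600 + $1,207,330 = $1,588,930
Base plus per-day: $91,100 + $1,588,930 = $1,680,030
Enhancement: 150% of $1,680,030 = $2,520,045
Enhanced fine: $1,680,030 + $2,520,045 = $4,200,075
Cap at $6,017,050: $4,200,075 is within the cap, no reduction.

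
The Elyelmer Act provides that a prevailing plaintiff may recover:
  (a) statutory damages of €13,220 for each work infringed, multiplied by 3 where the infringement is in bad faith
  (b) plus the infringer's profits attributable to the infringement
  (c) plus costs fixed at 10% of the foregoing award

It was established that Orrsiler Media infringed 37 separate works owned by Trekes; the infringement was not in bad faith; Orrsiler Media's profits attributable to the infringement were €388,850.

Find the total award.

Statutory damages: 37 × €13,220 = €489,140
Infringement not in bad faith: no ×3 enhancement.
Combined award: €489,140 + €388,850 = €877,990
Costs: 10% of €877,990 = €87,799
Award plus costs: €877,990 + €87,799 = €965,789

€965,789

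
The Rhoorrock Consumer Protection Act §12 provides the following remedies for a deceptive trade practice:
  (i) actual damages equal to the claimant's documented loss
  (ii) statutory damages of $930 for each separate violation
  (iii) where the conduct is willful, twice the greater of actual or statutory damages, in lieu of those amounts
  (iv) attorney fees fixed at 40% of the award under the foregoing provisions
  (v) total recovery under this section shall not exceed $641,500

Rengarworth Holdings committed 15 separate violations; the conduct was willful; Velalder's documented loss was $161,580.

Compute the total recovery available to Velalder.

Statutory damages: 15 × $930 = $13,950
Greater of actual damages ($161,580) or statutory damages ($13,950): $161,580
Doubled: 2 × $161,580 = $323,160
Attorney fees: 40% of $323,160 = $129,264
Total before cap: $323,160 + $129,264 = $452,424
Cap at $641,500: $452,424 is within the cap, no reduction.

$452,424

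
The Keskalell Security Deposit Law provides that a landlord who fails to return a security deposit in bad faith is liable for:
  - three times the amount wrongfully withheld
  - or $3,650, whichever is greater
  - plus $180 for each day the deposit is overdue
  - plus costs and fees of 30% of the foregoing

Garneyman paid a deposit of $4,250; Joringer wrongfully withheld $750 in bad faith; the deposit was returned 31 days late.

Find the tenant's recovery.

Trebled: 3 × $750 = $2,250
Minimum $3,650: $2,250 is below the minimum → $3,650
Late-return penalty: 31 × $180 = $5,580
Damages plus late penalty: $3,650 + $5,580 = $9,230
Costs and fees: 30% of $9,230 = $2,769
Total recovery: $9,230 + $2,769 = $11,999

Recovery: $11,999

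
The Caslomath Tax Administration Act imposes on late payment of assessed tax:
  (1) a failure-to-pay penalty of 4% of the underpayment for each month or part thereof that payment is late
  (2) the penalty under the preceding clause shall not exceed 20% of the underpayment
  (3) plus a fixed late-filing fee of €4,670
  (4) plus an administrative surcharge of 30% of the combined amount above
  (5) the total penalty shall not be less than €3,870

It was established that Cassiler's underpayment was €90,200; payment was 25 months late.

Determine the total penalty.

€29,523

Accrued rate: 4% × 25 = 100%, capped at 20% → 20%
Failure-to-pay penalty: 20% of €90,200 = €18,040
Penalty before surcharge: €18,040 + €4,670 = €22,710
Administrative surcharge: 30% of €22,710 = €6,813
Total penalty: €22,710 + €6,813 = €29,523
Minimum €3,870: €29,523 meets the minimum, no increase.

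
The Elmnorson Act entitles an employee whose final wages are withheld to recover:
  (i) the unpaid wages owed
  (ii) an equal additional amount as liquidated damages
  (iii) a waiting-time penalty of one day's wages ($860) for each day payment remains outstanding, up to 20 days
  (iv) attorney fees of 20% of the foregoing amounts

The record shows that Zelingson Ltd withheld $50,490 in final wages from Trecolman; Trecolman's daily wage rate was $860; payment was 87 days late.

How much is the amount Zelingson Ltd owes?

$141,816

Liquidated damages (equal amount): $50,490
Penalty days: min(87, 20) = 20
Waiting-time penalty: 20 × $860 = $17,200
Subtotal: $50,490 + $50,490 + $17,200 = $118,180
Attorney fees: 20% of $118,180 = $23,636
Total award: $118,180 + $23,636 = $141,816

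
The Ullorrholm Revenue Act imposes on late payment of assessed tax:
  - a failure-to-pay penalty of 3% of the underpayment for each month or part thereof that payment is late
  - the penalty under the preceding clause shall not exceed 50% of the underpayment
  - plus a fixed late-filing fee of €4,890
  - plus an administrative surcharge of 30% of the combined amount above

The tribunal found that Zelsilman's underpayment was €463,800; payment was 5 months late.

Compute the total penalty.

€96,798

Accrued rate: 3% × 5 = 15%, capped at 50% → 15%
Failure-to-pay penalty: 15% of €463,800 = €69,570
Penalty before surcharge: €69,570 + €4,890 = €74,460
Administrative surcharge: 30% of €74,460 = €22,338
Total penalty: €74,460 + €22,338 = €96,798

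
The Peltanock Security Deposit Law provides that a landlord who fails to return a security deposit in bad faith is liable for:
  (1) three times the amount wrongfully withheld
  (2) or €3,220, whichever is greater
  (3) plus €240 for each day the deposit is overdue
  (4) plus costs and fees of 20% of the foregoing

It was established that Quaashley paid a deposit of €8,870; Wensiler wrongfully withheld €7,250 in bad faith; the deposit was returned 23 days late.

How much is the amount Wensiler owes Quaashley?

Recovery: €32,724

Trebled: 3 × €7,250 = €21,750
Minimum €3,220: €21,750 meets the minimum, no increase.
Late-return penalty: 23 × €240 = €5,520
Damages plus late penalty: €21,750 + €5,520 = €27,270
Costs and fees: 20% of €27,270 = €5,454
Total recovery: €27,270 + €5,454 = €32,724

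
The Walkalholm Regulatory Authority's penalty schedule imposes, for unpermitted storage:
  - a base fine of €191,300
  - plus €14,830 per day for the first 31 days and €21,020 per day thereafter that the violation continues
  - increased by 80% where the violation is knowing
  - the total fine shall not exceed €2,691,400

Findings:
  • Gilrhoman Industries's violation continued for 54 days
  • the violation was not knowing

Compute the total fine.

€1,134,490

First 31 days: 31 × €14,830 = €459,730
Remaining days: (54 − 31) × €21,020 = €483,460
Per-day component: €459,730 + €483,460 = €943,190
Base plus per-day: €191,300 + €943,190 = €1,134,490
The violation was not knowing: no 80% increase.
Cap at €2,691,400: €1,134,490 is within the cap, no reduction.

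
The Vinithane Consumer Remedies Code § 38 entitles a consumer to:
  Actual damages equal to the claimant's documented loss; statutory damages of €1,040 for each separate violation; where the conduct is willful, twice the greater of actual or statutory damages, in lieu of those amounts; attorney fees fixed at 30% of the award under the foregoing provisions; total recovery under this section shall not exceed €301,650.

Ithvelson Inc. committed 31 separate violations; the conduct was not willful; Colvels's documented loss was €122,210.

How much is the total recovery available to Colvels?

Statutory damages: 31 × €1,040 = €32,240
Conduct not willful: the in-lieu enhancement does not apply.
Actual plus statutory damages: €122,210 + €32,240 = €154,450
Attorney fees: 30% of €154,450 = €46,335
Total before cap: €154,450 + €46,335 = €200,785
Cap at €301,650: €200,785 is within the cap, no reduction.

€200,785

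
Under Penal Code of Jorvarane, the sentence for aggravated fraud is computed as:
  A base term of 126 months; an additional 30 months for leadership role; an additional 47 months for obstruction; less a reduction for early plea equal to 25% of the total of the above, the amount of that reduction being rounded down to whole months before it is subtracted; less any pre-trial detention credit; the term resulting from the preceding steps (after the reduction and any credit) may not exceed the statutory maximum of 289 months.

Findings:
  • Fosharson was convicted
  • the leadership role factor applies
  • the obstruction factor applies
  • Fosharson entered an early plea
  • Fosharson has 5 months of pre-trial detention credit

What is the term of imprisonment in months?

148 months

Leadership role enhancement: +30 months
Obstruction enhancement: +47 months
Adjusted term: 126 months + 30 months + 47 months = 203 months
Early plea reduction: 25% of 203 months = 50 months (rounded down)
After reduction: 203 − 50 = 153 months
Less pre-trial detention credit: 153 months − 5 months = 148 months
Cap at 289 months: 148 months is within the cap, no reduction.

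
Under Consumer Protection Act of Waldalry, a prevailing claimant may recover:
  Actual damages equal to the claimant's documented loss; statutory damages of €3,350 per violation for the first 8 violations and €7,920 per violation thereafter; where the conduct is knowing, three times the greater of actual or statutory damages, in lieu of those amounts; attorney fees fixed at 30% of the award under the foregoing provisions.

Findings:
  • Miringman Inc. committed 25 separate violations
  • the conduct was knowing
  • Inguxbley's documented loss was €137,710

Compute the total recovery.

Total recovery: €629,616

First 8 violations: 8 × €3,350 = €26,800
Remaining violations: (25 − 8) × €7,920 = €134,640
Statutory damages: €26,800 + €134,640 = €161,440
Greater of actual damages (€137,710) or statutory damages (€161,440): €161,440
Trebled: 3 × €161,440 = €484,320
Attorney fees: 30% of €484,320 = €145,296
Total recovery: €484,320 + €145,296 = €629,616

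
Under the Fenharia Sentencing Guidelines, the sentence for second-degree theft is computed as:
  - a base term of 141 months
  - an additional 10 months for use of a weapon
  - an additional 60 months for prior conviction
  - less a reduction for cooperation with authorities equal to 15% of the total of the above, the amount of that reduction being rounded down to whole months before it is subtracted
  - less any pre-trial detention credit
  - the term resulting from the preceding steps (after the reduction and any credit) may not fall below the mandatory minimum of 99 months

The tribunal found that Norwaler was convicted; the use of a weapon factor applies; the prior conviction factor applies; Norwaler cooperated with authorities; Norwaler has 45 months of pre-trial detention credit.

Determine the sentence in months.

Use of a weapon enhancement: +10 months
Prior conviction enhancement: +60 months
Adjusted term: 141 months + 10 months + 60 months = 211 months
Cooperation with authorities reduction: 15% of 211 months = 31 months (rounded down)
After reduction: 211 − 31 = 180 months
Less pre-trial detention credit: 180 months − 45 months = 135 months
Minimum 99 months: 135 months meets the minimum, no increase.

Sentence: 135 months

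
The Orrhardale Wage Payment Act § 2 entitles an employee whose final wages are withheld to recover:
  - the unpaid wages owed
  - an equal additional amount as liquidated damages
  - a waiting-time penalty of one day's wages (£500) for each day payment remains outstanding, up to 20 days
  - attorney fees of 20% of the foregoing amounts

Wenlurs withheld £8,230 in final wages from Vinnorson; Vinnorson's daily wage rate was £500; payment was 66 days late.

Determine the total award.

£31,752

Liquidated damages (equal amount): £8,230
Penalty days: min(66, 20) = 20
Waiting-time penalty: 20 × £500 = £10,000
Subtotal: £8,230 + £8,230 + £10,000 = £26,460
Attorney fees: 20% of £26,460 = £5,292
Total award: £26,460 + £5,292 = £31,752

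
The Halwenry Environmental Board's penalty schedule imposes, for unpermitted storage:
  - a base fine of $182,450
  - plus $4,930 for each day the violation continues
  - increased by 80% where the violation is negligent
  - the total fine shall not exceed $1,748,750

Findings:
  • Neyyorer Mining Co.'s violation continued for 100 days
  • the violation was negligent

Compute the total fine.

$1,215,810

Per-day component: 100 × $4,930 = $493,000
Base plus per-day: $182,450 + $493,000 = $675,450
Enhancement: 80% of $675,450 = $540,360
Enhanced fine: $675,450 + $540,360 = $1,215,810
Cap at $1,748,750: $1,215,810 is within the cap, no reduction.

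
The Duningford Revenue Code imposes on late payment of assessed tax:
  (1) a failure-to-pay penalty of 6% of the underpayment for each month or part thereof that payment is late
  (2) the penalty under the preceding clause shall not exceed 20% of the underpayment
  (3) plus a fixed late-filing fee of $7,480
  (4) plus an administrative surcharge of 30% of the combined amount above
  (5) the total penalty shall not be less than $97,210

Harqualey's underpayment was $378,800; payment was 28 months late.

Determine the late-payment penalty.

Accrued rate: 6% × 28 = 168%, capped at 20% → 20%
Failure-to-pay penalty: 20% of $378,800 = $75,760
Penalty before surcharge: $75,760 + $7,480 = $83,240
Administrative surcharge: 30% of $83,240 = $24,972
Total penalty: $83,240 + $24,972 = $108,212
Minimum $97,210: $108,212 meets the minimum, no increase.

$108,212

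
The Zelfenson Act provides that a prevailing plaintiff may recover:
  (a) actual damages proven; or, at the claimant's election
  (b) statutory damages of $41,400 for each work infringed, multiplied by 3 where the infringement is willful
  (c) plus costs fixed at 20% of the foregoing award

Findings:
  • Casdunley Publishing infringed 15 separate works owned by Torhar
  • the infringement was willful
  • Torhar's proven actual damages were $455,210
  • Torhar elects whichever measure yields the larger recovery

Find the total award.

Statutory damages: 15 × $41,400 = $621,000
Trebled: 3 × $621,000 = $1,863,000
Greater of actual damages ($455,210) or enhanced statutory damages ($1,863,000): $1,863,000
Costs: 20% of $1,863,000 = $372,600
Award plus costs: $1,863,000 + $372,600 = $2,235,600

$2,235,600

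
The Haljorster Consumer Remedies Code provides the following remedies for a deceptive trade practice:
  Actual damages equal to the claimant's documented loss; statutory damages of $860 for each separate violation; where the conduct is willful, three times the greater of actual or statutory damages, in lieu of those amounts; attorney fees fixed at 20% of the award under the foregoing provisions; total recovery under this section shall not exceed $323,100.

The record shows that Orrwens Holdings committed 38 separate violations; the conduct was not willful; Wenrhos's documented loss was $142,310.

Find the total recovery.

Total recovery: $209,988

Statutory damages: 38 × $860 = $32,680
Conduct not willful: the in-lieu enhancement does not apply.
Actual plus statutory damages: $142,310 + $32,680 = $174,990
Attorney fees: 20% of $174,990 = $34,998
Total before cap: $174,990 + $34,998 = $209,988
Cap at $323,100: $209,988 is within the cap, no reduction.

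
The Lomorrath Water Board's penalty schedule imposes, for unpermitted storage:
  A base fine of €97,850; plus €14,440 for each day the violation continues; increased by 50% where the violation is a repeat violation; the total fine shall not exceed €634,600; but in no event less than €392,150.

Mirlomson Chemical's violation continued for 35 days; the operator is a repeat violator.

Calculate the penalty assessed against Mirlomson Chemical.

€634,600

Per-day component: 35 × €14,440 = €505,400
Base plus per-day: €97,850 + €505,400 = €603,250
Enhancement: 50% of €603,250 = €301,625
Enhanced fine: €603,250 + €301,625 = €904,875
Cap at €634,600: €904,875 exceeds the cap → €634,600
Minimum €392,150: €634,600 meets the minimum, no increase.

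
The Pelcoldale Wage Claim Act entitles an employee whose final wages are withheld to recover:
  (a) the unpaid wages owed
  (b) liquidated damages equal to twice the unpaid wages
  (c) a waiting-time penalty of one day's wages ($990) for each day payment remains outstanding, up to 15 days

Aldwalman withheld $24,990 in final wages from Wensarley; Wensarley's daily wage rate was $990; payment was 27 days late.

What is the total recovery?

Doubled: 2 × $24,990 = $49,980
Penalty days: min(27, 15) = 15
Waiting-time penalty: 15 × $990 = $14,850
Total award: $24,990 + $49,980 + $14,850 = $89,820

$89,820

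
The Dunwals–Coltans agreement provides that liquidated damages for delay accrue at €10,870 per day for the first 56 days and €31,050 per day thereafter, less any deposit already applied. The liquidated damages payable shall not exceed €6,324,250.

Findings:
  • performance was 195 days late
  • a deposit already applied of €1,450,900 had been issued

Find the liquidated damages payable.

€3,473,770

First 56 days: 56 × €10,870 = €608,720
Remaining days: (195 − 56) × €31,050 = €4,315,950
Accrued per-day damages: €608,720 + €4,315,950 = €4,924,670
Less deposit already applied: €4,924,670 − €1,450,900 = €3,473,770
Cap at €6,324,250: €3,473,770 is within the cap, no reduction.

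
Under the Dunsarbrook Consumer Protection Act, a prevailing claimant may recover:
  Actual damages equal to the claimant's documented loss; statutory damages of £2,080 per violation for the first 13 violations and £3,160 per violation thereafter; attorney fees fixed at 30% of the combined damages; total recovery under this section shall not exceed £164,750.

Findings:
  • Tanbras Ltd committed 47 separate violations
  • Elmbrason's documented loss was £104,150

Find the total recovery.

£164,750

First 13 violations: 13 × £2,080 = £27,040
Remaining violations: (47 − 13) × £3,160 = £107,440
Statutory damages: £27,040 + £107,440 = £134,480
Combined damages: £104,150 + £134,480 = £238,630
Attorney fees: 30% of £238,630 = £71,589
Total before cap: £238,630 + £71,589 = £310,219
Cap at £164,750: £310,219 exceeds the cap → £164,750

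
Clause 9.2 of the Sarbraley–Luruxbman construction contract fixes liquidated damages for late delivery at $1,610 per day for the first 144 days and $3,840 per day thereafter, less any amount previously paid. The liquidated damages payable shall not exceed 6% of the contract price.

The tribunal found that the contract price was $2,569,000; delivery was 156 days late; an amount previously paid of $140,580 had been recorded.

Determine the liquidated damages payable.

$137,340

First 144 days: 144 × $1,610 = $231,840
Remaining days: (156 − 144) × $3,840 = $46,080
Accrued per-day damages: $231,840 + $46,080 = $277,920
Less amount previously paid: $277,920 − $140,580 = $137,340
Cap: 6% of $2,569,000 = $154,140
Cap at $154,140: $137,340 is within the cap, no reduction.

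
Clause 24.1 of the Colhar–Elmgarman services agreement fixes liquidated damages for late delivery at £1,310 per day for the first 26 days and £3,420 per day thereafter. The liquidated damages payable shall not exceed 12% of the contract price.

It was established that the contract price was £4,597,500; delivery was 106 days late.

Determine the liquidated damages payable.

First 26 days: 26 × £1,310 = £34,060
Remaining days: (106 − 26) × £3,420 = £273,600
Accrued per-day damages: £34,060 + £273,600 = £307,660
Cap: 12% of £4,597,500 = £551,700
Cap at £551,700: £307,660 is within the cap, no reduction.

Liquidated damages: £307,660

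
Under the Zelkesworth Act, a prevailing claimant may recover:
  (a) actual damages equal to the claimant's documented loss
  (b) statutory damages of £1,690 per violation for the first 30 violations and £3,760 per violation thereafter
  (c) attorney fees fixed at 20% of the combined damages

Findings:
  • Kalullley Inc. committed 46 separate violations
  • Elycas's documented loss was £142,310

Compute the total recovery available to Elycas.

First 30 violations: 30 × £1,690 = £50,700
Remaining violations: (46 − 30) × £3,760 = £60,160
Statutory damages: £50,700 + £60,160 = £110,860
Combined damages: £142,310 + £110,860 = £253,170
Attorney fees: 20% of £253,170 = £50,634
Total recovery: £253,170 + £50,634 = £303,804

£303,804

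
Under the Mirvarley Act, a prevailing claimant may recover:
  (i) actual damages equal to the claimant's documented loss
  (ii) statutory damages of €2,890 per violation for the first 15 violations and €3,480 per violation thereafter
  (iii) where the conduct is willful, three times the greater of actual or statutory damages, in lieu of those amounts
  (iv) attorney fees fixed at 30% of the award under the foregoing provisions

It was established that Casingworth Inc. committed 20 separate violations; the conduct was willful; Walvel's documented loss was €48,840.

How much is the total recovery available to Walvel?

First 15 violations: 15 × €2,890 = €43,350
Remaining violations: (20 − 15) × €3,480 = €17,400
Statutory damages: €43,350 + €17,400 = €60,750
Greater of actual damages (€48,840) or statutory damages (€60,750): €60,750
Trebled: 3 × €60,750 = €182,250
Attorney fees: 30% of €182,250 = €54,675
Total recovery: €182,250 + €54,675 = €236,925

€236,925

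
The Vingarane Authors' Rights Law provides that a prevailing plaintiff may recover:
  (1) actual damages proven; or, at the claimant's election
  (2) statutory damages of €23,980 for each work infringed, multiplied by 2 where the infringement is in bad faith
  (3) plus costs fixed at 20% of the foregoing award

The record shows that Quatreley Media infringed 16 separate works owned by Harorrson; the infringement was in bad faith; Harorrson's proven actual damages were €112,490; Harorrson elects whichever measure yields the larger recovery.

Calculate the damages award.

Statutory damages: 16 × €23,980 = €383,680
Doubled: 2 × €383,680 = €767,360
Greater of actual damages (€112,490) or enhanced statutory damages (€767,360): €767,360
Costs: 20% of €767,360 = €153,472
Award plus costs: €767,360 + €153,472 = €920,832

€920,832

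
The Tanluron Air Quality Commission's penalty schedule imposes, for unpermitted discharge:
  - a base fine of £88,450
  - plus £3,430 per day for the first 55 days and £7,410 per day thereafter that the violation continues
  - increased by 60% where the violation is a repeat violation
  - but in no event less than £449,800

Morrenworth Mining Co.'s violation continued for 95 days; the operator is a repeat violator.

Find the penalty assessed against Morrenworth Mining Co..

Civil penalty: £917,600

First 55 days: 55 × £3,430 = £188,650
Remaining days: (95 − 55) × £7,410 = £296,400
Per-day component: £188,650 + £296,400 = £485,050
Base plus per-day: £88,450 + £485,050 = £573,500
Enhancement: 60% of £573,500 = £344,100
Enhanced fine: £573,500 + £344,100 = £917,600
Minimum £449,800: £917,600 meets the minimum, no increase.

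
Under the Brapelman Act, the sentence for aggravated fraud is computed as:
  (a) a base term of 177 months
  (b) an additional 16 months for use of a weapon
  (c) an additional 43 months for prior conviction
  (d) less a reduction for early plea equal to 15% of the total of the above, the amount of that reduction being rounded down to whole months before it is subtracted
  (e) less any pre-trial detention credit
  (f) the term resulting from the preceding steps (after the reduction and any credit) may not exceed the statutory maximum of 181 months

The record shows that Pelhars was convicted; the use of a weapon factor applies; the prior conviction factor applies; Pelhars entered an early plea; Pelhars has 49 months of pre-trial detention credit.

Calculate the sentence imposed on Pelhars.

Sentence: 152 months

Use of a weapon enhancement: +16 months
Prior conviction enhancement: +43 months
Adjusted term: 177 months + 16 months + 43 months = 236 months
Early plea reduction: 15% of 236 months = 35 months (rounded down)
After reduction: 236 − 35 = 201 months
Less pre-trial detention credit: 201 months − 49 months = 152 months
Cap at 181 months: 152 months is within the cap, no reduction.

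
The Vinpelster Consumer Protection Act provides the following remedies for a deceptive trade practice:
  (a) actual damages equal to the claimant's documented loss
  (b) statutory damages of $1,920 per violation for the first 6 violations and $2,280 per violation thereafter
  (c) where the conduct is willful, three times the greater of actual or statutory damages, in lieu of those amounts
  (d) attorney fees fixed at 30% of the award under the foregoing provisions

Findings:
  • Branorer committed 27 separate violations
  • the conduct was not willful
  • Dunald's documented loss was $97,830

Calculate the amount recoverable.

First 6 violations: 6 × $1,920 = $11,520
Remaining violations: (27 − 6) × $2,280 = $47,880
Statutory damages: $11,520 + $47,880 = $59,400
Conduct not willful: the in-lieu enhancement does not apply.
Actual plus statutory damages: $97,830 + $59,400 = $157,230
Attorney fees: 30% of $157,230 = $47,169
Total recovery: $157,230 + $47,169 = $204,399

$204,399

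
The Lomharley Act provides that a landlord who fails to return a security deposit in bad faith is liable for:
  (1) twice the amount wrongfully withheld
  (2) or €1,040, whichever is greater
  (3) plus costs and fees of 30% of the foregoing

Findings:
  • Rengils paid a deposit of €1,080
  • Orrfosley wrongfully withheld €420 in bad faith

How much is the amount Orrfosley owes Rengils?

€1,352

Doubled: 2 × €420 = €840
Minimum €1,040: €840 is below the minimum → €1,040
Costs and fees: 30% of €1,040 = €312
Total recovery: €1,040 + €312 = €1,352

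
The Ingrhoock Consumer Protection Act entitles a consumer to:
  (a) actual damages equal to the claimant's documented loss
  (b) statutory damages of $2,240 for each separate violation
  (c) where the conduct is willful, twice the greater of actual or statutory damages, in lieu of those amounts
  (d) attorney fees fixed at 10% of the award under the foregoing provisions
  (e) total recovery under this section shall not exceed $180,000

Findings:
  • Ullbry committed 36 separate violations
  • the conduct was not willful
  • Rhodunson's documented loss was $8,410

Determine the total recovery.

$97,955

Statutory damages: 36 × $2,240 = $80,640
Conduct not willful: the in-lieu enhancement does not apply.
Actual plus statutory damages: $8,410 + $80,640 = $89,050
Attorney fees: 10% of $89,050 = $8,905
Total before cap: $89,050 + $8,905 = $97,955
Cap at $180,000: $97,955 is within the cap, no reduction.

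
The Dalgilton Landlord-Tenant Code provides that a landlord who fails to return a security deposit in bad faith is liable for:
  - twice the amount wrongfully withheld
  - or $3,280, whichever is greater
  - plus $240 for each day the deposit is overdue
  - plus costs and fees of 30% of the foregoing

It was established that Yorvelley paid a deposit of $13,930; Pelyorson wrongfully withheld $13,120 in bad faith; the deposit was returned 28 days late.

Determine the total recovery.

$42,848

Doubled: 2 × $13,120 = $26,240
Minimum $3,280: $26,240 meets the minimum, no increase.
Late-return penalty: 28 × $240 = $6,720
Damages plus late penalty: $26,240 + $6,720 = $32,960
Costs and fees: 30% of $32,960 = $9,888
Total recovery: $32,960 + $9,888 = $42,848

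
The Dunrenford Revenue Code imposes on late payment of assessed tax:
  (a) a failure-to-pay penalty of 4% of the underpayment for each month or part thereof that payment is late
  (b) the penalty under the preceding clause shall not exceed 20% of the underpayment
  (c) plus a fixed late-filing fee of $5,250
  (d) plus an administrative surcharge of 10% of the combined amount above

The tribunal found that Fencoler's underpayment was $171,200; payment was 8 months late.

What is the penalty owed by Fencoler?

$43,439

Accrued rate: 4% × 8 = 32%, capped at 20% → 20%
Failure-to-pay penalty: 20% of $171,200 = $34,240
Penalty before surcharge: $34,240 + $5,250 = $39,490
Administrative surcharge: 10% of $39,490 = $3,949
Total penalty: $39,490 + $3,949 = $43,439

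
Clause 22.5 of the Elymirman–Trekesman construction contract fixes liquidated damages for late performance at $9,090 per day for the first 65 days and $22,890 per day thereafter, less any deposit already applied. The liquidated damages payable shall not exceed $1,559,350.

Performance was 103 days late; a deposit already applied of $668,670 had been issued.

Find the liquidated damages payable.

$792,000

First 65 days: 65 × $9,090 = $590,850
Remaining days: (103 − 65) × $22,890 = $869,820
Accrued per-day damages: $590,850 + $869,820 = $1,460,670
Less deposit already applied: $1,460,670 − $668,670 = $792,000
Cap at $1,559,350: $792,000 is within the cap, no reduction.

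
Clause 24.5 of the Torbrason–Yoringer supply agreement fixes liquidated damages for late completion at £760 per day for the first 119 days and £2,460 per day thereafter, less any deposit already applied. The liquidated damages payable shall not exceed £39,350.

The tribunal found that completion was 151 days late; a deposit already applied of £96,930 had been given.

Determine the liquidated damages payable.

Liquidated damages: £39,350

First 119 days: 119 × £760 = £90,440
Remaining days: (151 − 119) × £2,460 = £78,720
Accrued per-day damages: £90,440 + £78,720 = £169,160
Less deposit already applied: £169,160 − £96,930 = £72,230
Cap at £39,350: £72,230 exceeds the cap → £39,350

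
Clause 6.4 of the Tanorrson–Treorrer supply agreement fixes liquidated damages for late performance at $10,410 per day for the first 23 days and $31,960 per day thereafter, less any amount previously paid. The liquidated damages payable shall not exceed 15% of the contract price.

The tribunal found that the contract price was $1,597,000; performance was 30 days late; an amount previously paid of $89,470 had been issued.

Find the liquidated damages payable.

First 23 days: 23 × $10,410 = $239,430
Remaining days: (30 − 23) × $31,960 = $223,720
Accrued per-day damages: $239,430 + $223,720 = $463,150
Less amount previously paid: $463,150 − $89,470 = $373,680
Cap: 15% of $1,597,000 = $239,550
Cap at $239,550: $373,680 exceeds the cap → $239,550

$239,550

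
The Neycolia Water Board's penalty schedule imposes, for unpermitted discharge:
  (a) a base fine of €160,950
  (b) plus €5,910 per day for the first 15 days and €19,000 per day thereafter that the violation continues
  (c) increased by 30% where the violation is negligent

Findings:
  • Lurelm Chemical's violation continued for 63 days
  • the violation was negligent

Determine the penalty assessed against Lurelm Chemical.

First 15 days: 15 × €5,910 = €88,650
Remaining days: (63 − 15) × €19,000 = €912,000
Per-day component: €88,650 + €912,000 = €1,000,650
Base plus per-day: €160,950 + €1,000,650 = €1,161,600
Enhancement: 30% of €1,161,600 = €348,480
Enhanced fine: €1,161,600 + €348,480 = €1,510,080

€1,510,080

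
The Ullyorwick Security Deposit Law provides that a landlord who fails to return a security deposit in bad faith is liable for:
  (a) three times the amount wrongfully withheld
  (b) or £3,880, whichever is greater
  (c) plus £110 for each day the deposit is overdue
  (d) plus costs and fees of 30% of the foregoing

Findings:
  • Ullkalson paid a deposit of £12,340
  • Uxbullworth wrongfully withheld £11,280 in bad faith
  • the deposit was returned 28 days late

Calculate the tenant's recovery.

£47,996

Trebled: 3 × £11,280 = £33,840
Minimum £3,880: £33,840 meets the minimum, no increase.
Late-return penalty: 28 × £110 = £3,080
Damages plus late penalty: £33,840 + £3,080 = £36,920
Costs and fees: 30% of £36,920 = £11,076
Total recovery: £36,920 + £11,076 = £47,996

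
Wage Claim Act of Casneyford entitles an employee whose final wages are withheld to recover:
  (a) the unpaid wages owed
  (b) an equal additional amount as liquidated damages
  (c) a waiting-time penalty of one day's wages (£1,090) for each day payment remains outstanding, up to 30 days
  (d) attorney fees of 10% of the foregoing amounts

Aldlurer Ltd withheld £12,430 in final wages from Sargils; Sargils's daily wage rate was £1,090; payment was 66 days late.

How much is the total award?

Liquidated damages (equal amount): £12,430
Penalty days: min(66, 30) = 30
Waiting-time penalty: 30 × £1,090 = £32,700
Subtotal: £12,430 + £12,430 + £32,700 = £57,560
Attorney fees: 10% of £57,560 = £5,756
Total award: £57,560 + £5,756 = £63,316

£63,316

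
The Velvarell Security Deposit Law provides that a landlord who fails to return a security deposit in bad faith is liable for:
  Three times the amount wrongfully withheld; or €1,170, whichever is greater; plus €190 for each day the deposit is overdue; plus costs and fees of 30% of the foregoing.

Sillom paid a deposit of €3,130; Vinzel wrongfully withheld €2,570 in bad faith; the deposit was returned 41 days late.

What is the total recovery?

Trebled: 3 × €2,570 = €7,710
Minimum €1,170: €7,710 meets the minimum, no increase.
Late-return penalty: 41 × €190 = €7,790
Damages plus late penalty: €7,710 + €7,790 = €15,500
Costs and fees: 30% of €15,500 = €4,650
Total recovery: €15,500 + €4,650 = €20,150

€20,150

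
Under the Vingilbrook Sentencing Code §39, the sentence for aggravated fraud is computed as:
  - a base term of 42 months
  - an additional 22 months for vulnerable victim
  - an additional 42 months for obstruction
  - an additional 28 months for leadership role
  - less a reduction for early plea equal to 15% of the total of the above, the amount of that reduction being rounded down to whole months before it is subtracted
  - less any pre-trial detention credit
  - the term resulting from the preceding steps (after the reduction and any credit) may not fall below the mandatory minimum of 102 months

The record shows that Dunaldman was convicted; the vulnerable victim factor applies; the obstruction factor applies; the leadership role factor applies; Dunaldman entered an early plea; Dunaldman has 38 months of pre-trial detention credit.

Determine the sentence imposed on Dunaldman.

Sentence: 102 months

Vulnerable victim enhancement: +22 months
Obstruction enhancement: +42 months
Leadership role enhancement: +28 months
Adjusted term: 42 months + 22 months + 42 months + 28 months = 134 months
Early plea reduction: 15% of 134 months = 20 months (rounded down)
After reduction: 134 − 20 = 114 months
Less pre-trial detention credit: 114 months − 38 months = 76 months
Minimum 102 months: 76 months is below the minimum → 102 months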